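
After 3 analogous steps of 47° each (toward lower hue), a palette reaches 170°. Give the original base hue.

3 steps of 47° (toward lower hue) give a net shift of −141°.
Start = end − shift: 170 + 141 = 311°

311°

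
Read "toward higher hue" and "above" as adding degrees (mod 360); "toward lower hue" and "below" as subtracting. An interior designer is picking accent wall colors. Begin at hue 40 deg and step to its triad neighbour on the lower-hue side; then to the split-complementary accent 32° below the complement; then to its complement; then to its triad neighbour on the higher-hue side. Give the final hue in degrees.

8°

40 − 120 = -80 → -80 + 360 = 280°   (triadic ↓)
280 + 148 = 428 → 428 − 360 = 68°   (split-comp 32° ↓)
68 + 180 = 248°   (complement)
248 + 120 = 368 → 368 − 360 = 8°   (triadic ↑)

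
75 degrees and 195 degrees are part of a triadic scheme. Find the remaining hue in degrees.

A triad places three hues 120° apart.
The full set through 75° is {75°, 195°, 315°}.
Given {75°, 195°}, the missing hue is 315°.

315°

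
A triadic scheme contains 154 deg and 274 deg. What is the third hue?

34°

A triad spaces three hues 120° apart.
The full set is {34°, 154°, 274°}.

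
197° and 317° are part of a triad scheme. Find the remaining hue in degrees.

A triad places three hues 120° apart.
The full set through 197° is {77°, 197°, 317°}.
Given {197°, 317°}, the missing hue is 77°.

77°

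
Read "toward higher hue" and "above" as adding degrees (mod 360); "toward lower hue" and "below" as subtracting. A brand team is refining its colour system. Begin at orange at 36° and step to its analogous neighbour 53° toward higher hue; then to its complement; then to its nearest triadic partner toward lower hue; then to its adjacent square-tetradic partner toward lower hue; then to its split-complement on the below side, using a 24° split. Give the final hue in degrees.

215°

36 + 53 = 89°   (analog 53° ↑)
89 + 180 = 269°   (complement)
269 − 120 = 149°   (triadic ↓)
149 − 90 = 59°   (square ↓)
59 + 156 = 215°   (split-comp 24° ↓)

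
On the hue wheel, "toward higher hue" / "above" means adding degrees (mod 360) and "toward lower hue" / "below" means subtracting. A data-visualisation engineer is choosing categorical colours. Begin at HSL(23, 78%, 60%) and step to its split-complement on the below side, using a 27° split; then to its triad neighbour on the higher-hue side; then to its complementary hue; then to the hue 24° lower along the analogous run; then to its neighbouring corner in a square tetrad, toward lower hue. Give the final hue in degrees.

2°

split-comp 27° ↓ +153°: 23 + 153 = 176°
triadic ↑ +120°: 176 + 120 = 296°
complement +180°: 296 + 180 = 476 → 476 − 360 = 116°
analog 24° ↓ −24°: 116 − 24 = 92°
square ↓ −90°: 92 − 90 = 2°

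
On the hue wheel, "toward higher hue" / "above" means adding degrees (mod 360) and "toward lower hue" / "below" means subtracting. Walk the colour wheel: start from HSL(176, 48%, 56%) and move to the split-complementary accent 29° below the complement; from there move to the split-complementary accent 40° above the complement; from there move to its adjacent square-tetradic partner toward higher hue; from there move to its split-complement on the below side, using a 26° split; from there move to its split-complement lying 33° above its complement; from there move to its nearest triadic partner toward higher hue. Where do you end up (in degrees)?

176 + 151 = 327°   (split-comp 29° ↓)
327 + 220 = 547 → 547 − 360 = 187°   (split-comp 40° ↑)
187 + 90 = 277°   (square ↑)
277 + 154 = 431 → 431 − 360 = 71°   (split-comp 26° ↓)
71 + 213 = 284°   (split-comp 33° ↑)
284 + 120 = 404 → 404 − 360 = 44°   (triadic ↑)

44°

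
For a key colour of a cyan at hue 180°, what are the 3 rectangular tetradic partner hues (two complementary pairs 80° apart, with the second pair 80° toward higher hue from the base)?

260°, 0°, and 80°

180 + 80 = 260°
180 + 180 = 360 → 360 − 360 = 0°
180 + 260 = 440 → 440 − 360 = 80°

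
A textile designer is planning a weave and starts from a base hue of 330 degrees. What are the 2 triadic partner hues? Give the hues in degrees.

90° and 210°

A triad places three hues 120° apart.
330 + 120 = 450 → 450 − 360 = 90°
330 + 240 = 570 → 570 − 360 = 210°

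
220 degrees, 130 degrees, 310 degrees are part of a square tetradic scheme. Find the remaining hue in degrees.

A square tetradic scheme places four hues every 90°.
The full set through 130° is {40°, 130°, 220°, 310°}.
Given {130°, 220°, 310°}, the missing hue is 40°.

40°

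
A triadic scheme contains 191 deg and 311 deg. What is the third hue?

A triad spaces three hues 120° apart.
The full set is {71°, 191°, 311°}.

71°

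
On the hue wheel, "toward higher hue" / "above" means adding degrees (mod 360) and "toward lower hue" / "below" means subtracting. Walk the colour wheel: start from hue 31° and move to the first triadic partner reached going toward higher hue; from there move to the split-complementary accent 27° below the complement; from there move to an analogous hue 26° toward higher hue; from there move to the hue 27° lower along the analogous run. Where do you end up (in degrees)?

303°

+120° (triadic ↑): 31 + 120 = 151°
+153° (split-comp 27° ↓): 151 + 153 = 304°
+26° (analog 26° ↑): 304 + 26 = 330°
−27° (analog 27° ↓): 330 − 27 = 303°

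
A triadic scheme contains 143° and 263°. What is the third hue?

A triad spaces three hues 120° apart.
The full set is {23°, 143°, 263°}.

23°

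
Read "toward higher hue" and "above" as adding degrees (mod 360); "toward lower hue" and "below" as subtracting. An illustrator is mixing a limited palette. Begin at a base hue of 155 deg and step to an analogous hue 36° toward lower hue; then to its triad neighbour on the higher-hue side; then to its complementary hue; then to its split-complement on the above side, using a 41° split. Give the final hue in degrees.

155 − 36 = 119°   (analog 36° ↓)
119 + 120 = 239°   (triadic ↑)
239 + 180 = 419 → 419 − 360 = 59°   (complement)
59 + 221 = 280°   (split-comp 41° ↑)

280°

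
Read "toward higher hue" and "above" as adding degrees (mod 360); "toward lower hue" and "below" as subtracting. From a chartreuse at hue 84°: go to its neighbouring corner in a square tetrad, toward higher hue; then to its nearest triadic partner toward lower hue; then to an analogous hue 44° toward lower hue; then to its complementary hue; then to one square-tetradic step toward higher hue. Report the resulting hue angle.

280°

+90° (square ↑): 84 + 90 = 174°
−120° (triadic ↓): 174 − 120 = 54°
−44° (analog 44° ↓): 54 − 44 = 10°
+180° (complement): 10 + 180 = 190°
+90° (square ↑): 190 + 90 = 280°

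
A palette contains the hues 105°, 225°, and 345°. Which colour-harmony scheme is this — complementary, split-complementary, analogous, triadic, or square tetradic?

Sort the hues: 105°, 225°, 345°.
Successive gaps around the wheel: 120°, 120°, 120°.
Three hues equally spaced 120° apart form a triad.

triadic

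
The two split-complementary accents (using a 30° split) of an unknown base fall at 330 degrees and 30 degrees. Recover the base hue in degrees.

The accents sit 30° either side of the complement, so the complement is their short-arc midpoint on the wheel.
Short-arc midpoint of 330° and 30°: 0°.
Base is 180° from the complement: 0 − 180 = -180 → -180 + 360 = 180°

180°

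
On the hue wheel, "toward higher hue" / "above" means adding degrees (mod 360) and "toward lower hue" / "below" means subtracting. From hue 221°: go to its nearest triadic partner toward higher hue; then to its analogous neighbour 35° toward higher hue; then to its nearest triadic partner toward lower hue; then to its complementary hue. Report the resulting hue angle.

76°

+120° (triadic ↑): 221 + 120 = 341°
+35° (analog 35° ↑): 341 + 35 = 376 → 376 − 360 = 16°
−120° (triadic ↓): 16 − 120 = -104 → -104 + 360 = 256°
+180° (complement): 256 + 180 = 436 → 436 − 360 = 76°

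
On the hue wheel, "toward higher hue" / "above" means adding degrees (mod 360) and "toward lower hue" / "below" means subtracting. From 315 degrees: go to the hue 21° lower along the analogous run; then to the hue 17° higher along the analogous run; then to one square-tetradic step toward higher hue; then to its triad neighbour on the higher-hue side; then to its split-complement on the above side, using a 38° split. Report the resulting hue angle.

−21° (analog 21° ↓): 315 − 21 = 294°
+17° (analog 17° ↑): 294 + 17 = 311°
+90° (square ↑): 311 + 90 = 401 → 401 − 360 = 41°
+120° (triadic ↑): 41 + 120 = 161°
+218° (split-comp 38° ↑): 161 + 218 = 379 → 379 − 360 = 19°

19°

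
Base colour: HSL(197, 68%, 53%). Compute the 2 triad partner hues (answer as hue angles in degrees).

317° and 77°

A triad places three hues 120° apart.
197 + 120 = 317°
197 + 240 = 437 → 437 − 360 = 77°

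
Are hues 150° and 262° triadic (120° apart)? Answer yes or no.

no

Angular distance: |150 − 262| = 112 = 112°.
Triadic (120° apart) requires 120°.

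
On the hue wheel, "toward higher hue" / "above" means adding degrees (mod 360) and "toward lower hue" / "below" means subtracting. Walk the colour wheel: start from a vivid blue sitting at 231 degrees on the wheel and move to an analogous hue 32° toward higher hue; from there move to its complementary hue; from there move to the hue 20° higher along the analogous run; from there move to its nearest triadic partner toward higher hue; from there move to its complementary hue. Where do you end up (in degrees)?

analog 32° ↑ +32°: 231 + 32 = 263°
complement +180°: 263 + 180 = 443 → 443 − 360 = 83°
analog 20° ↑ +20°: 83 + 20 = 103°
triadic ↑ +120°: 103 + 120 = 223°
complement +180°: 223 + 180 = 403 → 403 − 360 = 43°

43°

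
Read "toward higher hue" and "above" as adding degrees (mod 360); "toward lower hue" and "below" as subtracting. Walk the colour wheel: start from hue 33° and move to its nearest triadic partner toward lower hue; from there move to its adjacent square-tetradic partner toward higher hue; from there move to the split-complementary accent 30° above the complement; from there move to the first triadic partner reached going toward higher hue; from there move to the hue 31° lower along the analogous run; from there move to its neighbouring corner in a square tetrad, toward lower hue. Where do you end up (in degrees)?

triadic ↓ −120°: 33 − 120 = -87 → -87 + 360 = 273°
square ↑ +90°: 273 + 90 = 363 → 363 − 360 = 3°
split-comp 30° ↑ +210°: 3 + 210 = 213°
triadic ↑ +120°: 213 + 120 = 333°
analog 31° ↓ −31°: 333 − 31 = 302°
square ↓ −90°: 302 − 90 = 212°

212°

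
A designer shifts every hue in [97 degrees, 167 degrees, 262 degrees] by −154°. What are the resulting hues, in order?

303°, 13°, 108°

97 − 154 = -57 → -57 + 360 = 303°
167 − 154 = 13°
262 − 154 = 108°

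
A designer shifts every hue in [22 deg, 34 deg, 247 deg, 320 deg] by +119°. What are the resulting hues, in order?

22 + 119 = 141°
34 + 119 = 153°
247 + 119 = 366 → 366 − 360 = 6°
320 + 119 = 439 → 439 − 360 = 79°

141°, 153°, 6°, 79°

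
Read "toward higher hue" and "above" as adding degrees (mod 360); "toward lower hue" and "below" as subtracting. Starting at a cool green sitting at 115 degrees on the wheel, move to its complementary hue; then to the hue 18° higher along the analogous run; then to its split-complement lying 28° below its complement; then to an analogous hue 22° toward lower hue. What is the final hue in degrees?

83°

+180° (complement): 115 + 180 = 295°
+18° (analog 18° ↑): 295 + 18 = 313°
+152° (split-comp 28° ↓): 313 + 152 = 465 → 465 − 360 = 105°
−22° (analog 22° ↓): 105 − 22 = 83°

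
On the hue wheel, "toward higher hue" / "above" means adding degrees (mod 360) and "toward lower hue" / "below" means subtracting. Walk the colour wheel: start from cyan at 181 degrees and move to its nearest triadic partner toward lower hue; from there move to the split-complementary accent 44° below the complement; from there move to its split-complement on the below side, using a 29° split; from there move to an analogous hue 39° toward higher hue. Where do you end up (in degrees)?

27°

triadic ↓ −120°: 181 − 120 = 61°
split-comp 44° ↓ +136°: 61 + 136 = 197°
split-comp 29° ↓ +151°: 197 + 151 = 348°
analog 39° ↑ +39°: 348 + 39 = 387 → 387 − 360 = 27°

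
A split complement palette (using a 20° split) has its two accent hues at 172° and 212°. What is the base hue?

The accents sit 20° either side of the complement, so the complement is their short-arc midpoint on the wheel.
Short-arc midpoint of 172° and 212°: 192°.
Base is 180° from the complement: 192 − 180 = 12°

12°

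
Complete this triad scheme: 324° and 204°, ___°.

84°

A triad places three hues 120° apart.
The full set through 204° is {84°, 204°, 324°}.
Given {204°, 324°}, the missing hue is 84°.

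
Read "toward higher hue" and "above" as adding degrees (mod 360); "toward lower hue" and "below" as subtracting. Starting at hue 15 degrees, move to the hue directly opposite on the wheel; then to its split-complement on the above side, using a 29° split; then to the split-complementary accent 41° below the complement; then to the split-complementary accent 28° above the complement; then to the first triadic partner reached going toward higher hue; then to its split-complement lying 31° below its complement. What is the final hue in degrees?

300°

15 + 180 = 195°   (complement)
195 + 209 = 404 → 404 − 360 = 44°   (split-comp 29° ↑)
44 + 139 = 183°   (split-comp 41° ↓)
183 + 208 = 391 → 391 − 360 = 31°   (split-comp 28° ↑)
31 + 120 = 151°   (triadic ↑)
151 + 149 = 300°   (split-comp 31° ↓)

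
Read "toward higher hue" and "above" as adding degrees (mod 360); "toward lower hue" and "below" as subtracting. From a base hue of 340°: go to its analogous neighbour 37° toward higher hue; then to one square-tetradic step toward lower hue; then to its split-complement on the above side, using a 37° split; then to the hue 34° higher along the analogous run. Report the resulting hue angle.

340 + 37 = 377 → 377 − 360 = 17°   (analog 37° ↑)
17 − 90 = -73 → -73 + 360 = 287°   (square ↓)
287 + 217 = 504 → 504 − 360 = 144°   (split-comp 37° ↑)
144 + 34 = 178°   (analog 34° ↑)

178°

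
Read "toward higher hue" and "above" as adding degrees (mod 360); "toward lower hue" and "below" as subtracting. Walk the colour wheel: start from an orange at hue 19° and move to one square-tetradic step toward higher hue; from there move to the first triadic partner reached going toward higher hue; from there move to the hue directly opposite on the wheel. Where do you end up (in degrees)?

49°

square ↑ +90°: 19 + 90 = 109°
triadic ↑ +120°: 109 + 120 = 229°
complement +180°: 229 + 180 = 409 → 409 − 360 = 49°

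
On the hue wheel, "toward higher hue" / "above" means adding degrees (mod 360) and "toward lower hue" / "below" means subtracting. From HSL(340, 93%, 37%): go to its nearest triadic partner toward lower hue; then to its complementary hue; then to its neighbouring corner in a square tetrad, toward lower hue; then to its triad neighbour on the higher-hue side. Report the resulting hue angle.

70°

340 − 120 = 220°   (triadic ↓)
220 + 180 = 400 → 400 − 360 = 40°   (complement)
40 − 90 = -50 → -50 + 360 = 310°   (square ↓)
310 + 120 = 430 → 430 − 360 = 70°   (triadic ↑)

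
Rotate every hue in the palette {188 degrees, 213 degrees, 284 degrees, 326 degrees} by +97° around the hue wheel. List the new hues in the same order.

285°, 310°, 21°, 63°

188 + 97 = 285°
213 + 97 = 310°
284 + 97 = 381 → 381 − 360 = 21°
326 + 97 = 423 → 423 − 360 = 63°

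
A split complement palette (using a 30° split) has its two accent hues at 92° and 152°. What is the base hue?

302°

The accents sit 30° either side of the complement, so the complement is their short-arc midpoint on the wheel.
Short-arc midpoint of 92° and 152°: 122°.
Base is 180° from the complement: 122 − 180 = -58 → -58 + 360 = 302°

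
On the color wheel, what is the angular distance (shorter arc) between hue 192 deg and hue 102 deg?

90°

|192 − 102| = 90.
90 ≤ 180, so the shorter arc is 90°.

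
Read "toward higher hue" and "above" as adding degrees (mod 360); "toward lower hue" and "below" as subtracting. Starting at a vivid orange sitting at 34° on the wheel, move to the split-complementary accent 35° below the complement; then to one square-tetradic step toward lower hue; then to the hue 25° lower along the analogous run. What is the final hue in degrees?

34 + 145 = 179°   (split-comp 35° ↓)
179 − 90 = 89°   (square ↓)
89 − 25 = 64°   (analog 25° ↓)

64°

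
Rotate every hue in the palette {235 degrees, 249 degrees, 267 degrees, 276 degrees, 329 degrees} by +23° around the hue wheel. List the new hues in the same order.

235 + 23 = 258°
249 + 23 = 272°
267 + 23 = 290°
276 + 23 = 299°
329 + 23 = 352°

258°, 272°, 290°, 299°, 352°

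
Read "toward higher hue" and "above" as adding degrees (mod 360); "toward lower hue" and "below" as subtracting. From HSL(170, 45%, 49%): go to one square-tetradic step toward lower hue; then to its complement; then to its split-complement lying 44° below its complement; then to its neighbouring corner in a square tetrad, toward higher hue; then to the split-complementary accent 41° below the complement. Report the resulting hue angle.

265°

square ↓ −90°: 170 − 90 = 80°
complement +180°: 80 + 180 = 260°
split-comp 44° ↓ +136°: 260 + 136 = 396 → 396 − 360 = 36°
square ↑ +90°: 36 + 90 = 126°
split-comp 41° ↓ +139°: 126 + 139 = 265°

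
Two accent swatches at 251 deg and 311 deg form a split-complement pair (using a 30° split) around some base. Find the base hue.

101°

The accents sit 30° either side of the complement, so the complement is their short-arc midpoint on the wheel.
Short-arc midpoint of 251° and 311°: 281°.
Base is 180° from the complement: 281 − 180 = 101°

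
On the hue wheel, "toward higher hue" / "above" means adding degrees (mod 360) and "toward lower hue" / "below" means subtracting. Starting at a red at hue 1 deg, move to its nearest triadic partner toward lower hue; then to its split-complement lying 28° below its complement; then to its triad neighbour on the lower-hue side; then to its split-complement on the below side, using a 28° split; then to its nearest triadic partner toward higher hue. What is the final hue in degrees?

185°

−120° (triadic ↓): 1 − 120 = -119 → -119 + 360 = 241°
+152° (split-comp 28° ↓): 241 + 152 = 393 → 393 − 360 = 33°
−120° (triadic ↓): 33 − 120 = -87 → -87 + 360 = 273°
+152° (split-comp 28° ↓): 273 + 152 = 425 → 425 − 360 = 65°
+120° (triadic ↑): 65 + 120 = 185°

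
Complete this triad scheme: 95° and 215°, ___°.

335°

A triad places three hues 120° apart.
The full set through 95° is {95°, 215°, 335°}.
Given {95°, 215°}, the missing hue is 335°.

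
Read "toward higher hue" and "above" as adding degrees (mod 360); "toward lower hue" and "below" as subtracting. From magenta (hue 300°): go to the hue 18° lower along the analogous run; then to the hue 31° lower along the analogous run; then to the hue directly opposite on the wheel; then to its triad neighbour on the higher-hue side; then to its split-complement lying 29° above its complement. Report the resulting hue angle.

−18° (analog 18° ↓): 300 − 18 = 282°
−31° (analog 31° ↓): 282 − 31 = 251°
+180° (complement): 251 + 180 = 431 → 431 − 360 = 71°
+120° (triadic ↑): 71 + 120 = 191°
+209° (split-comp 29° ↑): 191 + 209 = 400 → 400 − 360 = 40°

40°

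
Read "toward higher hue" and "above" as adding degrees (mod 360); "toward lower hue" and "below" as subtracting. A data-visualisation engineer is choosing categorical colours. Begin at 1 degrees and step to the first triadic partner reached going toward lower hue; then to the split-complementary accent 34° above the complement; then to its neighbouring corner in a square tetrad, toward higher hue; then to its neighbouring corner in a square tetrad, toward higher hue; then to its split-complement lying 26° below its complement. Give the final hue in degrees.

69°

triadic ↓ −120°: 1 − 120 = -119 → -119 + 360 = 241°
split-comp 34° ↑ +214°: 241 + 214 = 455 → 455 − 360 = 95°
square ↑ +90°: 95 + 90 = 185°
square ↑ +90°: 185 + 90 = 275°
split-comp 26° ↓ +154°: 275 + 154 = 429 → 429 − 360 = 69°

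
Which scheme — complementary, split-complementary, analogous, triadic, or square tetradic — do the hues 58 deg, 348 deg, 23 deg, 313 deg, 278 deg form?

Sort the hues: 23°, 58°, 278°, 313°, 348°.
Successive gaps around the wheel: 35°, 220°, 35°, 35°, 35°.
A run of hues at equal small steps (35°) with one large closing gap is an analogous group.

analogous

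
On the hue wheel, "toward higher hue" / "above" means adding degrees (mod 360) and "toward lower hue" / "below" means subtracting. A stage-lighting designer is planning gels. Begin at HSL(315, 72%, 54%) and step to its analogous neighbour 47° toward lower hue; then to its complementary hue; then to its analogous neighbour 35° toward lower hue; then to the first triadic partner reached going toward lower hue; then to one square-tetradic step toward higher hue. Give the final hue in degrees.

23°

315 − 47 = 268°   (analog 47° ↓)
268 + 180 = 448 → 448 − 360 = 88°   (complement)
88 − 35 = 53°   (analog 35° ↓)
53 − 120 = -67 → -67 + 360 = 293°   (triadic ↓)
293 + 90 = 383 → 383 − 360 = 23°   (square ↑)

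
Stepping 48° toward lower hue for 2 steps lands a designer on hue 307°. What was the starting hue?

43°

2 steps of 48° (toward lower hue) give a net shift of −96°.
Start = end − shift: 307 + 96 = 403 → 403 − 360 = 43°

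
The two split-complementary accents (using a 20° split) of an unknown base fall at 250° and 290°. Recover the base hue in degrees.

90°

The accents sit 20° either side of the complement, so the complement is their short-arc midpoint on the wheel.
Short-arc midpoint of 250° and 290°: 270°.
Base is 180° from the complement: 270 − 180 = 90°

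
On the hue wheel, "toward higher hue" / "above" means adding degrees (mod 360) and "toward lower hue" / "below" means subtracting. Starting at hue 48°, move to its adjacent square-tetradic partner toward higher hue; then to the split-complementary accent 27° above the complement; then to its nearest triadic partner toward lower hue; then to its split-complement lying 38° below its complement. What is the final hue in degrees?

square ↑ +90°: 48 + 90 = 138°
split-comp 27° ↑ +207°: 138 + 207 = 345°
triadic ↓ −120°: 345 − 120 = 225°
split-comp 38° ↓ +142°: 225 + 142 = 367 → 367 − 360 = 7°

7°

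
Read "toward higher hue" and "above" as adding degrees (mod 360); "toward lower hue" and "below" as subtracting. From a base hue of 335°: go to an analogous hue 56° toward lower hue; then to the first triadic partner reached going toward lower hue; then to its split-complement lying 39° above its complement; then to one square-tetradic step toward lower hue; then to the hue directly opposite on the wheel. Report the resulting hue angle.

108°

−56° (analog 56° ↓): 335 − 56 = 279°
−120° (triadic ↓): 279 − 120 = 159°
+219° (split-comp 39° ↑): 159 + 219 = 378 → 378 − 360 = 18°
−90° (square ↓): 18 − 90 = -72 → -72 + 360 = 288°
+180° (complement): 288 + 180 = 468 → 468 − 360 = 108°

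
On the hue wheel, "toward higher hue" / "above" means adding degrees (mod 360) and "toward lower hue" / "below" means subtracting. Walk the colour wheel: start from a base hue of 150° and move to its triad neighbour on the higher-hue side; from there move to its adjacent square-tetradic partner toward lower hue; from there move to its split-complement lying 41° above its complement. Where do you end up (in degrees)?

41°

150 + 120 = 270°   (triadic ↑)
270 − 90 = 180°   (square ↓)
180 + 221 = 401 → 401 − 360 = 41°   (split-comp 41° ↑)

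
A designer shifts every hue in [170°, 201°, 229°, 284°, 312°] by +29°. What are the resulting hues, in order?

199°, 230°, 258°, 313°, 341°

170 + 29 = 199°
201 + 29 = 230°
229 + 29 = 258°
284 + 29 = 313°
312 + 29 = 341°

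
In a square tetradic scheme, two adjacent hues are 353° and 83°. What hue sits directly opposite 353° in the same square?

A square tetradic scheme places four hues 90° apart; opposite corners are 180° apart.
353 + 180 = 533 → 533 − 360 = 173°

173°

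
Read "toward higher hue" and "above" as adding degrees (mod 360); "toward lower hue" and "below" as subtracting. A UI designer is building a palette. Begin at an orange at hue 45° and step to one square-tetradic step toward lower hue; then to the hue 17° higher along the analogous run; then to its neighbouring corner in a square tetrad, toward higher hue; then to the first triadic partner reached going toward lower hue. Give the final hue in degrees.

square ↓ −90°: 45 − 90 = -45 → -45 + 360 = 315°
analog 17° ↑ +17°: 315 + 17 = 332°
square ↑ +90°: 332 + 90 = 422 → 422 − 360 = 62°
triadic ↓ −120°: 62 − 120 = -58 → -58 + 360 = 302°

302°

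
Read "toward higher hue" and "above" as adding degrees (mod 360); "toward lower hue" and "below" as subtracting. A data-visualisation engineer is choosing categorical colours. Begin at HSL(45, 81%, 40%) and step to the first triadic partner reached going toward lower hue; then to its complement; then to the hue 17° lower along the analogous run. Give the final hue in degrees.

88°

triadic ↓ −120°: 45 − 120 = -75 → -75 + 360 = 285°
complement +180°: 285 + 180 = 465 → 465 − 360 = 105°
analog 17° ↓ −17°: 105 − 17 = 88°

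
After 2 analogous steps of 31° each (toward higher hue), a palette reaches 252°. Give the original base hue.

2 steps of 31° (toward higher hue) give a net shift of +62°.
Start = end − shift: 252 − 62 = 190°

190°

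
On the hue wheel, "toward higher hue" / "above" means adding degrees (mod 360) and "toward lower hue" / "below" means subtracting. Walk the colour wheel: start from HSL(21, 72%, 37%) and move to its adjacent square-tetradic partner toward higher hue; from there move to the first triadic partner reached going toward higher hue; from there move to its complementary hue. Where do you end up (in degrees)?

square ↑ +90°: 21 + 90 = 111°
triadic ↑ +120°: 111 + 120 = 231°
complement +180°: 231 + 180 = 411 → 411 − 360 = 51°

51°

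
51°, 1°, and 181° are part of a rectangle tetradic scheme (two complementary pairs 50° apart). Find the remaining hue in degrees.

A rectangular tetradic uses two complementary pairs 50° apart: offsets 0°, 50°, 180°, 230°.
Among {1°, 51°, 181°}, 1° and 181° are a 180° pair.
The remaining hue 51° needs its own complement: 51 + 180 = 231°

231°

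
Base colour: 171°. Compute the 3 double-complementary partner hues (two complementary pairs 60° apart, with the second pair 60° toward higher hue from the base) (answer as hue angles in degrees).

231°, 351°, 51°

A rectangular tetradic uses two complementary pairs 60° apart: offsets 0°, 60°, 180°, 240°.
171 + 60 = 231°
171 + 180 = 351°
171 + 240 = 411 → 411 − 360 = 51°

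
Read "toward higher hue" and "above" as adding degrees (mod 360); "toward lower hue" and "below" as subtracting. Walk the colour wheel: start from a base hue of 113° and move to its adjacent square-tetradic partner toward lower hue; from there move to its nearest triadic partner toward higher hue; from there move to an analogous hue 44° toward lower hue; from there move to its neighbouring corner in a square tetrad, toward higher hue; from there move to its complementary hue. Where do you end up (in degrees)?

9°

−90° (square ↓): 113 − 90 = 23°
+120° (triadic ↑): 23 + 120 = 143°
−44° (analog 44° ↓): 143 − 44 = 99°
+90° (square ↑): 99 + 90 = 189°
+180° (complement): 189 + 180 = 369 → 369 − 360 = 9°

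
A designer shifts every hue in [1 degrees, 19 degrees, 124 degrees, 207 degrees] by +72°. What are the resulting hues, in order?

1 + 72 = 73°
19 + 72 = 91°
124 + 72 = 196°
207 + 72 = 279°

73°, 91°, 196°, 279°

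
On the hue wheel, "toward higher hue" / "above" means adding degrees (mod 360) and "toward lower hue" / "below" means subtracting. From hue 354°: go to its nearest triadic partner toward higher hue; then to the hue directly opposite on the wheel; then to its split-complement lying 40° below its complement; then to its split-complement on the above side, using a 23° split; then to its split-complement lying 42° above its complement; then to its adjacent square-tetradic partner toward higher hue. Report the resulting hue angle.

229°

+120° (triadic ↑): 354 + 120 = 474 → 474 − 360 = 114°
+180° (complement): 114 + 180 = 294°
+140° (split-comp 40° ↓): 294 + 140 = 434 → 434 − 360 = 74°
+203° (split-comp 23° ↑): 74 + 203 = 277°
+222° (split-comp 42° ↑): 277 + 222 = 499 → 499 − 360 = 139°
+90° (square ↑): 139 + 90 = 229°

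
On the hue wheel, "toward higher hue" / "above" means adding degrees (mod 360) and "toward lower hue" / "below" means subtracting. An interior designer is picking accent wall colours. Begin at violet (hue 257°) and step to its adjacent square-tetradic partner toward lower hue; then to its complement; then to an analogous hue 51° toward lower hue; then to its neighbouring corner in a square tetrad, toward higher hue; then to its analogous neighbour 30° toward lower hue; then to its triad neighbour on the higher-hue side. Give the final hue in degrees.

116°

257 − 90 = 167°   (square ↓)
167 + 180 = 347°   (complement)
347 − 51 = 296°   (analog 51° ↓)
296 + 90 = 386 → 386 − 360 = 26°   (square ↑)
26 − 30 = -4 → -4 + 360 = 356°   (analog 30° ↓)
356 + 120 = 476 → 476 − 360 = 116°   (triadic ↑)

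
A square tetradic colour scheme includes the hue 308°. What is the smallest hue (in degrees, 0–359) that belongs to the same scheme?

38°

A square tetradic scheme places four hues every 90°.
The full set through 308° is {38°, 128°, 218°, 308°}.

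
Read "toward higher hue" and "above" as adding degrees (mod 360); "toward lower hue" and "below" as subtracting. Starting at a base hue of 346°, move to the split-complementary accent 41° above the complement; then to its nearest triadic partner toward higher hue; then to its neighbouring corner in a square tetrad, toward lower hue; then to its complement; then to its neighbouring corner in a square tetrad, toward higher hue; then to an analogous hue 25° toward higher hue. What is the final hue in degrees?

172°

split-comp 41° ↑ +221°: 346 + 221 = 567 → 567 − 360 = 207°
triadic ↑ +120°: 207 + 120 = 327°
square ↓ −90°: 327 − 90 = 237°
complement +180°: 237 + 180 = 417 → 417 − 360 = 57°
square ↑ +90°: 57 + 90 = 147°
analog 25° ↑ +25°: 147 + 25 = 172°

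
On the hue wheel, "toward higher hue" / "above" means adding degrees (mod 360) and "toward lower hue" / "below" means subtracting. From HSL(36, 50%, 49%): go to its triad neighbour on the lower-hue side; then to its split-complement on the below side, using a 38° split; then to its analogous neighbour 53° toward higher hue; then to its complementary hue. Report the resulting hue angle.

291°

triadic ↓ −120°: 36 − 120 = -84 → -84 + 360 = 276°
split-comp 38° ↓ +142°: 276 + 142 = 418 → 418 − 360 = 58°
analog 53° ↑ +53°: 58 + 53 = 111°
complement +180°: 111 + 180 = 291°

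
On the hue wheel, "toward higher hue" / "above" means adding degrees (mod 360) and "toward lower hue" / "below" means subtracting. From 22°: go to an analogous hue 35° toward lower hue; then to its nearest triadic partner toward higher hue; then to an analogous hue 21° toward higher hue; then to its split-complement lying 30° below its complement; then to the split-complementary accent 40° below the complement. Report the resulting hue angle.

58°

analog 35° ↓ −35°: 22 − 35 = -13 → -13 + 360 = 347°
triadic ↑ +120°: 347 + 120 = 467 → 467 − 360 = 107°
analog 21° ↑ +21°: 107 + 21 = 128°
split-comp 30° ↓ +150°: 128 + 150 = 278°
split-comp 40° ↓ +140°: 278 + 140 = 418 → 418 − 360 = 58°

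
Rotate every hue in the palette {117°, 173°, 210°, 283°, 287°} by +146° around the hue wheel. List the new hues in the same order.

263°, 319°, 356°, 69°, 73°

117 + 146 = 263°
173 + 146 = 319°
210 + 146 = 356°
283 + 146 = 429 → 429 − 360 = 69°
287 + 146 = 433 → 433 − 360 = 73°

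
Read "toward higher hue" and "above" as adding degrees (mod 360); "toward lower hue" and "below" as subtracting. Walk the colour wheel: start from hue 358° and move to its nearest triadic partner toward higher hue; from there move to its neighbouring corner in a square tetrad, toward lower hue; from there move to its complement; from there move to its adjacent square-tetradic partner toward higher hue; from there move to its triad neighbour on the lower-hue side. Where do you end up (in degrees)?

178°

358 + 120 = 478 → 478 − 360 = 118°   (triadic ↑)
118 − 90 = 28°   (square ↓)
28 + 180 = 208°   (complement)
208 + 90 = 298°   (square ↑)
298 − 120 = 178°   (triadic ↓)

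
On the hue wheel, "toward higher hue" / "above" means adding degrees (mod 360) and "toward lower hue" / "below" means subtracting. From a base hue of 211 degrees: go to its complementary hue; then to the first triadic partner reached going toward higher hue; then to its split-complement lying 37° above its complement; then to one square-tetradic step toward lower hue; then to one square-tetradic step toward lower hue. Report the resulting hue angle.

complement +180°: 211 + 180 = 391 → 391 − 360 = 31°
triadic ↑ +120°: 31 + 120 = 151°
split-comp 37° ↑ +217°: 151 + 217 = 368 → 368 − 360 = 8°
square ↓ −90°: 8 − 90 = -82 → -82 + 360 = 278°
square ↓ −90°: 278 − 90 = 188°

188°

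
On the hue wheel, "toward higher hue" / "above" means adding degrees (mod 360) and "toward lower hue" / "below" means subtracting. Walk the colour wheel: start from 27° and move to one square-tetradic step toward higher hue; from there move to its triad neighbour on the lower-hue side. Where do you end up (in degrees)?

357°

+90° (square ↑): 27 + 90 = 117°
−120° (triadic ↓): 117 − 120 = -3 → -3 + 360 = 357°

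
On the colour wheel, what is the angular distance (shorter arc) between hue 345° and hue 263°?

82°

|345 − 263| = 82.
82 ≤ 180, so the shorter arc is 82°.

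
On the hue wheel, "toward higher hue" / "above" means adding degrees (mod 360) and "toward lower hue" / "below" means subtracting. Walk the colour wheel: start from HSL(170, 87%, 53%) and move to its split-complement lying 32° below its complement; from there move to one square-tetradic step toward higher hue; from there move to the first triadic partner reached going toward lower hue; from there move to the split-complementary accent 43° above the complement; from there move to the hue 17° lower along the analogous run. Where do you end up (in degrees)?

134°

170 + 148 = 318°   (split-comp 32° ↓)
318 + 90 = 408 → 408 − 360 = 48°   (square ↑)
48 − 120 = -72 → -72 + 360 = 288°   (triadic ↓)
288 + 223 = 511 → 511 − 360 = 151°   (split-comp 43° ↑)
151 − 17 = 134°   (analog 17° ↓)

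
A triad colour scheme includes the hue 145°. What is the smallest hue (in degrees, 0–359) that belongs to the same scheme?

A triad places three hues 120° apart.
The full set through 145° is {25°, 145°, 265°}.

25°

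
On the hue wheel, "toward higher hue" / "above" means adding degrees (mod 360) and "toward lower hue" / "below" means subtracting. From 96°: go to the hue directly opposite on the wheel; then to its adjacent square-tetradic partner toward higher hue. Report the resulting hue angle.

6°

complement +180°: 96 + 180 = 276°
square ↑ +90°: 276 + 90 = 366 → 366 − 360 = 6°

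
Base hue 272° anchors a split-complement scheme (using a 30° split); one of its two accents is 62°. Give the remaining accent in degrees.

122°

Split-complementary hues sit 30° either side of the complement.
Complement of the base 272°: 272 + 180 = 452 → 452 − 360 = 92°
The given accent 62° is 30° one side of 92°; the other accent sits 30° the other side: 92 + 30 = 122°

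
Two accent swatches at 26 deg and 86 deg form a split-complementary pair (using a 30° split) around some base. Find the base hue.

236°

The accents sit 30° either side of the complement, so the complement is their short-arc midpoint on the wheel.
Short-arc midpoint of 26° and 86°: 56°.
Base is 180° from the complement: 56 − 180 = -124 → -124 + 360 = 236°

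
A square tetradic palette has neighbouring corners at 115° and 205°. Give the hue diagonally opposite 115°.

A square tetradic scheme places four hues 90° apart; opposite corners are 180° apart.
115 + 180 = 295°

295°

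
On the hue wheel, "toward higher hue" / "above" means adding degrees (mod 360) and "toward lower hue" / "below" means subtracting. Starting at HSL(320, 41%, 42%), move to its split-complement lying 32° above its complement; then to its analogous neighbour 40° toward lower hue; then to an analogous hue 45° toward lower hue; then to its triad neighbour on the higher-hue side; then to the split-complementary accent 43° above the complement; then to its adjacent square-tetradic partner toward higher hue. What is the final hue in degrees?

+212° (split-comp 32° ↑): 320 + 212 = 532 → 532 − 360 = 172°
−40° (analog 40° ↓): 172 − 40 = 132°
−45° (analog 45° ↓): 132 − 45 = 87°
+120° (triadic ↑): 87 + 120 = 207°
+223° (split-comp 43° ↑): 207 + 223 = 430 → 430 − 360 = 70°
+90° (square ↑): 70 + 90 = 160°

160°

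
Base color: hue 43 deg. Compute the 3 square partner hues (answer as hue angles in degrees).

A square tetradic scheme places four hues every 90°.
43 + 90 = 133°
43 + 180 = 223°
43 + 270 = 313°

133°, 223°, 313°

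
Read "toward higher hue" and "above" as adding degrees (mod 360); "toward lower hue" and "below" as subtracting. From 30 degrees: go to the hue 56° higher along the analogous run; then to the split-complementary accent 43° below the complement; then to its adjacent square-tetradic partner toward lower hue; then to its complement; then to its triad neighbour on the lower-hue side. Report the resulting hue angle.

+56° (analog 56° ↑): 30 + 56 = 86°
+137° (split-comp 43° ↓): 86 + 137 = 223°
−90° (square ↓): 223 − 90 = 133°
+180° (complement): 133 + 180 = 313°
−120° (triadic ↓): 313 − 120 = 193°

193°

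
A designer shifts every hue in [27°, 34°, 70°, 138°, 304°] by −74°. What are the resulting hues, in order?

313°, 320°, 356°, 64°, 230°

27 − 74 = -47 → -47 + 360 = 313°
34 − 74 = -40 → -40 + 360 = 320°
70 − 74 = -4 → -4 + 360 = 356°
138 − 74 = 64°
304 − 74 = 230°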